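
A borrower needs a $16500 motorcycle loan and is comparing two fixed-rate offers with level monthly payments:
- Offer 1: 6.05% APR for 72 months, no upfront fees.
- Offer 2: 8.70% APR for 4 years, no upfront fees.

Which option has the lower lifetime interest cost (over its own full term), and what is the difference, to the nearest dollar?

Offer 1: monthly rate = 6.05%/12 = 0.0050417; payment = 16,500 × 0.0050417 / (1 − (1+0.0050417)^−72) = $273.84.
Total interest on Offer 1 = 72 × $273.84 − $16,500 = $3,216.48.
Offer 2: at 8.70% the monthly rate is 0.0072500, so the payment is 16,500 × 0.0072500 / (1 − 1.0072500^−48) = $408.26.
Total interest on Offer 2 = 48 × $408.26 − $16,500 = $3,096.48.
Offer 2 is lower by $120.00.

Offer 2 by $120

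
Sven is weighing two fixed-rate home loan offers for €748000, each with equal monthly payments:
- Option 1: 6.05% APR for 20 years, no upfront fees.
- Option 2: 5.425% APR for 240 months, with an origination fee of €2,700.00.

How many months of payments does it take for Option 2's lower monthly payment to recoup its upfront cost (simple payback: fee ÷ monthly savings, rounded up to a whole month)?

11 months

Option 1: at 6.05% the monthly rate is 0.0050417, so the payment is 748,000 × 0.0050417 / (1 − 1.0050417^−240) = €5,380.50.
Option 2: at 5.425% the monthly rate is 0.0045208, so the payment is 748,000 × 0.0045208 / (1 − 1.0045208^−240) = €5,113.76.
Monthly savings = €5,380.50 − €5,113.76 = €266.74.
Break-even = €2,700.00 / €266.74 = 10.12 → 11 months.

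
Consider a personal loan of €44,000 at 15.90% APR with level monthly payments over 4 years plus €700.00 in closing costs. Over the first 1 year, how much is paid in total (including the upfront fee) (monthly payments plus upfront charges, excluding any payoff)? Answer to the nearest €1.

€15,637

Monthly rate = 15.9%/12 = 0.0132500; payment = 44,000 × 0.0132500 / (1 − (1+0.0132500)^−48) = €1,244.72.
Total outlay = 12 × €1,244.72 + €700.00 = €15,636.64.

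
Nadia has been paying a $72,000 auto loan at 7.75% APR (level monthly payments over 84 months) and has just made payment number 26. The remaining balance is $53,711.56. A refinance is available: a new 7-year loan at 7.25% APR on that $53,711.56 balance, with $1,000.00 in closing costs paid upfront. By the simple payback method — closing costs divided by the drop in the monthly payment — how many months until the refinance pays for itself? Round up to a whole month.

Current payment = 72,000 × 7.75%/12 / (1 − (1+0.0064583)^−84) = $1,113.26.
Refinanced payment = 53,711.56 × 0.0060417 / (1 − (1+0.0060417)^−84) = $817.23.
Monthly savings = $1,113.26 − $817.23 = $296.03.
Break-even = $1,000.00 / $296.03 = 3.38 → 4 months.

4 months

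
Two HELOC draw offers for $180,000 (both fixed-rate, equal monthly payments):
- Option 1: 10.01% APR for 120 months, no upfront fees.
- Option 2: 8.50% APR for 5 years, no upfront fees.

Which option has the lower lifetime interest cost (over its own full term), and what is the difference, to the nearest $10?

Option 2 by $63,990

Option 1: monthly rate = 10.01%/12 = 0.0083417; payment = 180,000 × 0.0083417 / (1 − (1+0.0083417)^−120) = $2,379.71.
Total interest on Option 1 = 120 × $2,379.71 − $180,000 = $105,565.20.
Option 2: monthly rate = 8.5%/12 = 0.0070833; payment = 180,000 × 0.0070833 / (1 − (1+0.0070833)^−60) = $3,692.98.
Total interest on Option 2 = 60 × $3,692.98 − $180,000 = $41,578.80.
Option 2 is lower by $63,986.40.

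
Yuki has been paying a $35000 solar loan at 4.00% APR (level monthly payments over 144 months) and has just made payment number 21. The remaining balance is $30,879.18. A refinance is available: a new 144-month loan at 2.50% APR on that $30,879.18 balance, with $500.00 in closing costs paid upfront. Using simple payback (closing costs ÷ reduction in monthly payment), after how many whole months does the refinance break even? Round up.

9 months

Current payment = 35,000 × 4%/12 / (1 − (1+0.0033333)^−144) = $306.43.
Refinanced payment = 30,879.18 × 0.0020833 / (1 − (1+0.0020833)^−144) = $248.43.
Monthly savings = $306.43 − $248.43 = $58.00.
Break-even = $500.00 / $58.00 = 8.62 → 9 months.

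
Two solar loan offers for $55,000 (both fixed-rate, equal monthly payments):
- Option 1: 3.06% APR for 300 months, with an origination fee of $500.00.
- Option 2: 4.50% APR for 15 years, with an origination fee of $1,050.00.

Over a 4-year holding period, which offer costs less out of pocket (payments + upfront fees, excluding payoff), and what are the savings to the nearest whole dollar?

Option 1 by $8,144

Option 1: at 3.06% the monthly rate is 0.0025500, so the payment is 55,000 × 0.0025500 / (1 − 1.0025500^−300) = $262.54.
Option 2: monthly rate = 4.5%/12 = 0.0037500; payment = 55,000 × 0.0037500 / (1 − (1+0.0037500)^−180) = $420.75.
Over 48 months: Option 1 costs 48 × $262.54 + $500.00 = $13,101.92; Option 2 costs 48 × $420.75 + $1,050.00 = $21,246.00.
Option 1 is cheaper by $21,246.00 − $13,101.92 = $8,144.08.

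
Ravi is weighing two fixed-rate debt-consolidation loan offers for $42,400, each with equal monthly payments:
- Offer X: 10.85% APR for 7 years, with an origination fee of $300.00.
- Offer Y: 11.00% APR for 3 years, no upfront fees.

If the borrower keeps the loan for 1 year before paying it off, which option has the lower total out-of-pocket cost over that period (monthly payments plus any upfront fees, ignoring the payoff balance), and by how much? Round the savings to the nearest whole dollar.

Offer X: monthly rate = 10.85%/12 = 0.0090417; payment = 42,400 × 0.0090417 / (1 − (1+0.0090417)^−84) = $722.65.
Offer Y: at 11.00% the monthly rate is 0.0091667, so the payment is 42,400 × 0.0091667 / (1 − 1.0091667^−36) = $1,388.12.
Over 12 months: Offer X costs 12 × $722.65 + $300.00 = $8,971.80; Offer Y costs 12 × $1,388.12 = $16,657.44.
Offer X is cheaper by $16,657.44 − $8,971.80 = $7,685.64.

Offer X by $7,686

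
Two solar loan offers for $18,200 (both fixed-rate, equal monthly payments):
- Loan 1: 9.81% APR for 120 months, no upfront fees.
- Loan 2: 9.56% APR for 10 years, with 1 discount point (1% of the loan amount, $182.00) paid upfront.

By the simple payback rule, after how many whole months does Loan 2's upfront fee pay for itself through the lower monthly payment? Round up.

73 months

Loan 1: at 9.81% the monthly rate is 0.0081750, so the payment is 18,200 × 0.0081750 / (1 − 1.0081750^−120) = $238.60.
Loan 2: monthly rate = 9.56%/12 = 0.0079667; payment = 18,200 × 0.0079667 / (1 − (1+0.0079667)^−120) = $236.10.
Monthly savings = $238.60 − $236.10 = $2.50.
Break-even = $182.00 / $2.50 = 72.80 → 73 months.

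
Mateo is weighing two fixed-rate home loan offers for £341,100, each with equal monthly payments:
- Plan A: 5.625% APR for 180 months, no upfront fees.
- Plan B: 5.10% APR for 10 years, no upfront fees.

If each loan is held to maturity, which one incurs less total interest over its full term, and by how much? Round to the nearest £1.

Plan A: at 5.625% the monthly rate is 0.0046875, so the payment is 341,100 × 0.0046875 / (1 − 1.0046875^−180) = £2,809.75.
Total interest on Plan A = 180 × £2,809.75 − £341,100 = £164,655.00.
Plan B: at 5.10% the monthly rate is 0.0042500, so the payment is 341,100 × 0.0042500 / (1 − 1.0042500^−120) = £3,634.59.
Total interest on Plan B = 120 × £3,634.59 − £341,100 = £95,050.80.
Plan B is lower by £69,604.20.

Plan B by £69,604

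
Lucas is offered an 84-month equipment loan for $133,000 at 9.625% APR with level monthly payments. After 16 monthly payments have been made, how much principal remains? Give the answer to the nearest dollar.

With monthly rate i = 9.625%/12 = 0.0080208, the balance after k of n payments is P · [(1+i)^n − (1+i)^k] / [(1+i)^n − 1].
(1+0.0080208)^84 = 1.95631450 and (1+0.0080208)^16 = 1.13635003, so the balance is 133,000 × (1.95631450 − 1.13635003) / (1.95631450 − 1) = $114,037.04.

$114,037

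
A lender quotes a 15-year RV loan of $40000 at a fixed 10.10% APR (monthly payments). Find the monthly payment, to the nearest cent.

$432.29

At 10.10% the monthly rate is 0.0084167, so the payment is 40,000 × 0.0084167 / (1 − 1.0084167^−180) = $432.29.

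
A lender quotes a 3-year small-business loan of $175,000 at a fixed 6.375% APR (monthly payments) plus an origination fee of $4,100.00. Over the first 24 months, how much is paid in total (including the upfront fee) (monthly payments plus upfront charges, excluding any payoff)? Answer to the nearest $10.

Monthly rate = 6.375%/12 = 0.0053125; payment = 175,000 × 0.0053125 / (1 − (1+0.0053125)^−36) = $5,353.62.
Total outlay = 24 × $5,353.62 + $4,100.00 = $132,586.88.

$132,590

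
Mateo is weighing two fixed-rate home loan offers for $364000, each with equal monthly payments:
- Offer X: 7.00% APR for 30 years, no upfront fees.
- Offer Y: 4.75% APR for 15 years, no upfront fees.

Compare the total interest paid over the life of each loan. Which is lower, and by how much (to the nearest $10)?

Offer Y by $362,180

Offer X: monthly rate = 7%/12 = 0.0058333; payment = 364,000 × 0.0058333 / (1 − (1+0.0058333)^−360) = $2,421.70.
Total interest on Offer X = 360 × $2,421.70 − $364,000 = $507,812.00.
Offer Y: at 4.75% the monthly rate is 0.0039583, so the payment is 364,000 × 0.0039583 / (1 − 1.0039583^−180) = $2,831.31.
Total interest on Offer Y = 180 × $2,831.31 − $364,000 = $145,635.80.
Offer Y is lower by $362,176.20.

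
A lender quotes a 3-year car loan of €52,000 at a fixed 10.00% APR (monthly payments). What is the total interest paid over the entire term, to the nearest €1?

At 10.00% the monthly rate is 0.0083333, so the payment is 52,000 × 0.0083333 / (1 − 1.0083333^−36) = €1,677.89.
Total paid = 36 × €1,677.89 = €60,404.04; interest = €60,404.04 − €52,000 = €8,404.04.

€8,404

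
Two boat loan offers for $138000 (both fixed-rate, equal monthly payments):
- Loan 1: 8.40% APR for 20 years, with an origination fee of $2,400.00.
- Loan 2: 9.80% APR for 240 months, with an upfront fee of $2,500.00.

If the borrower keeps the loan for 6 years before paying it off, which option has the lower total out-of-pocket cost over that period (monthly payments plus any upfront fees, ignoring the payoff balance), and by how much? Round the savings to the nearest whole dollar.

Loan 1 by $9,073

Loan 1: at 8.40% the monthly rate is 0.0070000, so the payment is 138,000 × 0.0070000 / (1 − 1.0070000^−240) = $1,188.88.
Loan 2: at 9.80% the monthly rate is 0.0081667, so the payment is 138,000 × 0.0081667 / (1 − 1.0081667^−240) = $1,313.50.
Over 72 months: Loan 1 costs 72 × $1,188.88 + $2,400.00 = $87,999.36; Loan 2 costs 72 × $1,313.50 + $2,500.00 = $97,072.00.
Loan 1 is cheaper by $97,072.00 − $87,999.36 = $9,072.64.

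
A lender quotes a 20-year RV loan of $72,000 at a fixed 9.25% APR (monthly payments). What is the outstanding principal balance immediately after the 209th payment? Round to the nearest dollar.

$18,121

With monthly rate i = 9.25%/12 = 0.0077083, the balance after k of n payments is P · [(1+i)^n − (1+i)^k] / [(1+i)^n − 1].
(1+0.0077083)^240 = 6.31486402 and (1+0.0077083)^209 = 4.97718350, so the balance is 72,000 × (6.31486402 − 4.97718350) / (6.31486402 − 1) = $18,121.44.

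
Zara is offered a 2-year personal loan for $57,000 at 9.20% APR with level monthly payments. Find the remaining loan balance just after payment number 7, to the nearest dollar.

With monthly rate i = 9.2%/12 = 0.0076667, the balance after k of n payments is P · [(1+i)^n − (1+i)^k] / [(1+i)^n − 1].
(1+0.0076667)^24 = 1.20117261 and (1+0.0076667)^7 = 1.05491689, so the balance is 57,000 × (1.20117261 − 1.05491689) / (1.20117261 − 1) = $41,439.91.

$41,440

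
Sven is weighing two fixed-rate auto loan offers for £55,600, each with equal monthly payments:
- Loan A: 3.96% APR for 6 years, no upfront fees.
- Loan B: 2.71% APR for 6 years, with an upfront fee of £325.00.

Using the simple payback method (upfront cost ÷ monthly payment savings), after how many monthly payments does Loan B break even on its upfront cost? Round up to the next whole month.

11 months

Loan A: monthly rate = 3.96%/12 = 0.0033000; payment = 55,600 × 0.0033000 / (1 − (1+0.0033000)^−72) = £868.86.
Loan B: monthly rate = 2.71%/12 = 0.0022583; payment = 55,600 × 0.0022583 / (1 − (1+0.0022583)^−72) = £837.57.
Monthly savings = £868.86 − £837.57 = £31.29.
Break-even = £325.00 / £31.29 = 10.39 → 11 months.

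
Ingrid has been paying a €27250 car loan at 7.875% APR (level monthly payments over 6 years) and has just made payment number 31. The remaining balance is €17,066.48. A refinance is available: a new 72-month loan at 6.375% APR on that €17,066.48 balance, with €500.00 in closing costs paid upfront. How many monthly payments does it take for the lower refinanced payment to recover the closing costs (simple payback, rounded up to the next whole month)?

3 months

Current payment = 27,250 × 7.875%/12 / (1 − (1+0.0065625)^−72) = €476.12.
Refinanced payment = 17,066.48 × 0.0053125 / (1 − (1+0.0053125)^−72) = €285.87.
Monthly savings = €476.12 − €285.87 = €190.25.
Break-even = €500.00 / €190.25 = 2.63 → 3 months.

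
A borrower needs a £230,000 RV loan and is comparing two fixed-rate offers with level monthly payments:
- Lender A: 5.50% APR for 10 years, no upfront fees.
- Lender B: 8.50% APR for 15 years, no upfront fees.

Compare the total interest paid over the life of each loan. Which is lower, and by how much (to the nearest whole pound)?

Lender A by £108,150

Lender A: at 5.50% the monthly rate is 0.0045833, so the payment is 230,000 × 0.0045833 / (1 − 1.0045833^−120) = £2,496.10.
Total interest on Lender A = 120 × £2,496.10 − £230,000 = £69,532.00.
Lender B: monthly rate = 8.5%/12 = 0.0070833; payment = 230,000 × 0.0070833 / (1 − (1+0.0070833)^−180) = £2,264.90.
Total interest on Lender B = 180 × £2,264.90 − £230,000 = £177,682.00.
Lender A is lower by £108,150.00.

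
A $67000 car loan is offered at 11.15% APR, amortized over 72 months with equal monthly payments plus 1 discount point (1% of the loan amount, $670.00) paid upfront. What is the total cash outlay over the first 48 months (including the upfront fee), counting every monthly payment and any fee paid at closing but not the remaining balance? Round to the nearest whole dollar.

At 11.15% the monthly rate is 0.0092917, so the payment is 67,000 × 0.0092917 / (1 − 1.0092917^−72) = $1,280.44.
Total outlay = 48 × $1,280.44 + $670.00 = $62,131.12.

$62,131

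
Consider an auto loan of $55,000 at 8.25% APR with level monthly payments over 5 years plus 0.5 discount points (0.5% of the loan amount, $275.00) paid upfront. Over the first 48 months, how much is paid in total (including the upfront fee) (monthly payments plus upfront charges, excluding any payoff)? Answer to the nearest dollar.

$54,121

Monthly rate = 8.25%/12 = 0.0068750; payment = 55,000 × 0.0068750 / (1 − (1+0.0068750)^−60) = $1,121.79.
Total outlay = 48 × $1,121.79 + $275.00 = $54,120.92.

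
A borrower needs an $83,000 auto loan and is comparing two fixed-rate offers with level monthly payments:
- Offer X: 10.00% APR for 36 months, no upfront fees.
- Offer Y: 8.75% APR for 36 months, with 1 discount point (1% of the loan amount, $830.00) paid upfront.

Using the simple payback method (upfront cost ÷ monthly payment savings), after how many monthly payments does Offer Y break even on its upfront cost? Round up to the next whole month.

Offer X: monthly rate = 10%/12 = 0.0083333; payment = 83,000 × 0.0083333 / (1 − (1+0.0083333)^−36) = $2,678.18.
Offer Y: at 8.75% the monthly rate is 0.0072917, so the payment is 83,000 × 0.0072917 / (1 − 1.0072917^−36) = $2,629.73.
Monthly savings = $2,678.18 − $2,629.73 = $48.45.
Break-even = $830.00 / $48.45 = 17.13 → 18 months.

18 months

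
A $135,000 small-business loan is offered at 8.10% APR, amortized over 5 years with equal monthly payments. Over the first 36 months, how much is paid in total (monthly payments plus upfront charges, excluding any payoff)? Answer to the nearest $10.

$98,780

At 8.10% the monthly rate is 0.0067500, so the payment is 135,000 × 0.0067500 / (1 − 1.0067500^−60) = $2,743.78.
Total outlay = 36 × $2,743.78 = $98,776.08.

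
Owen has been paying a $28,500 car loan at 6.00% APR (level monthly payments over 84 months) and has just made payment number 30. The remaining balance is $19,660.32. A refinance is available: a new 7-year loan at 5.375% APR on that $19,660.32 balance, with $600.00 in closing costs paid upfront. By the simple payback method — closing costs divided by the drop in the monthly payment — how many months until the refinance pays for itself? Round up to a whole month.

Current payment = 28,500 × 6%/12 / (1 − (1+0.0050000)^−84) = $416.34.
Refinanced payment = 19,660.32 × 0.0044792 / (1 − (1+0.0044792)^−84) = $281.35.
Monthly savings = $416.34 − $281.35 = $134.99.
Break-even = $600.00 / $134.99 = 4.44 → 5 months.

5 months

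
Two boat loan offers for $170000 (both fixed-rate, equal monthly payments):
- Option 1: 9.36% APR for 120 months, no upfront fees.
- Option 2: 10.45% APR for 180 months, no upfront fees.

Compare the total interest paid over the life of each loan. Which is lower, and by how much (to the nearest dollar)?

Option 1 by $74,894

Option 1: monthly rate = 9.36%/12 = 0.0078000; payment = 170,000 × 0.0078000 / (1 − (1+0.0078000)^−120) = $2,186.75.
Total interest on Option 1 = 120 × $2,186.75 − $170,000 = $92,410.00.
Option 2: monthly rate = 10.45%/12 = 0.0087083; payment = 170,000 × 0.0087083 / (1 − (1+0.0087083)^−180) = $1,873.91.
Total interest on Option 2 = 180 × $1,873.91 − $170,000 = $167,303.80.
Option 1 is lower by $74,893.80.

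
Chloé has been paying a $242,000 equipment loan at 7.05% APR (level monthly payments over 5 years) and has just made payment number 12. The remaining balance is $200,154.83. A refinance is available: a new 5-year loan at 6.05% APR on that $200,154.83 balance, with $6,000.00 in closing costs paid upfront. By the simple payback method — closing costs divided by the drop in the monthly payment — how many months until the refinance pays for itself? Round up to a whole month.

7 months

Current payment = 242,000 × 7.05%/12 / (1 − (1+0.0058750)^−60) = $4,797.60.
Refinanced payment = 200,154.83 × 0.0050417 / (1 − (1+0.0050417)^−60) = $3,874.21.
Monthly savings = $4,797.60 − $3,874.21 = $923.39.
Break-even = $6,000.00 / $923.39 = 6.50 → 7 months.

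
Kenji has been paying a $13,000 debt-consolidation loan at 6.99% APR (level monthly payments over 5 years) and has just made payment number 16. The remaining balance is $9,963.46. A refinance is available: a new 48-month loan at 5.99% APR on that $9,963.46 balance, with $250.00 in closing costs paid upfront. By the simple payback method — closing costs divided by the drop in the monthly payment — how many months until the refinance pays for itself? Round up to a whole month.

Current payment = 13,000 × 6.99%/12 / (1 − (1+0.0058250)^−60) = $257.35.
Refinanced payment = 9,963.46 × 0.0049917 / (1 − (1+0.0049917)^−48) = $233.95.
Monthly savings = $257.35 − $233.95 = $23.40.
Break-even = $250.00 / $23.40 = 10.68 → 11 months.

11 months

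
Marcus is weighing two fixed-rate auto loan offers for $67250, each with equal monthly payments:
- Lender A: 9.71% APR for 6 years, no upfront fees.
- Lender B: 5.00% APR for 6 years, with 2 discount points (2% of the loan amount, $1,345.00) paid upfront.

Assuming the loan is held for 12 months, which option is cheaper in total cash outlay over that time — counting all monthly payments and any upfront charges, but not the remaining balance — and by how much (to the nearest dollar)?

Lender B by $491

Lender A: monthly rate = 9.71%/12 = 0.0080917; payment = 67,250 × 0.0080917 / (1 − (1+0.0080917)^−72) = $1,236.05.
Lender B: monthly rate = 5%/12 = 0.0041667; payment = 67,250 × 0.0041667 / (1 − (1+0.0041667)^−72) = $1,083.06.
Over 12 months: Lender A costs 12 × $1,236.05 = $14,832.60; Lender B costs 12 × $1,083.06 + $1,345.00 = $14,341.72.
Lender B is cheaper by $14,832.60 − $14,341.72 = $490.88.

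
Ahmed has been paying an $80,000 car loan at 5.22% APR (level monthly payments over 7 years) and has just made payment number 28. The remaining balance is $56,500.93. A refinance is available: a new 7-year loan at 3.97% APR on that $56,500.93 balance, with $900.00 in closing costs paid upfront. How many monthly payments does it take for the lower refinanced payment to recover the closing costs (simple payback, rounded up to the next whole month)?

3 months

Current payment = 80,000 × 5.22%/12 / (1 − (1+0.0043500)^−84) = $1,139.00.
Refinanced payment = 56,500.93 × 0.0033083 / (1 − (1+0.0033083)^−84) = $771.52.
Monthly savings = $1,139.00 − $771.52 = $367.48.
Break-even = $900.00 / $367.48 = 2.45 → 3 months.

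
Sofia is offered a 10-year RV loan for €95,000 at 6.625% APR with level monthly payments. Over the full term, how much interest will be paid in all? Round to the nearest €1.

At 6.625% the monthly rate is 0.0055208, so the payment is 95,000 × 0.0055208 / (1 − 1.0055208^−120) = €1,084.76.
Total paid = 120 × €1,084.76 = €130,171.20; interest = €130,171.20 − €95,000 = €35,171.20.

€35,171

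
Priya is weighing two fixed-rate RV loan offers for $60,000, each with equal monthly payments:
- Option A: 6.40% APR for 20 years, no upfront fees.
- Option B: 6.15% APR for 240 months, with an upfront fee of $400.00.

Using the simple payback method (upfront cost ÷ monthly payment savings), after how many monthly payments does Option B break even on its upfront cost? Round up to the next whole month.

Option A: monthly rate = 6.4%/12 = 0.0053333; payment = 60,000 × 0.0053333 / (1 − (1+0.0053333)^−240) = $443.82.
Option B: monthly rate = 6.15%/12 = 0.0051250; payment = 60,000 × 0.0051250 / (1 − (1+0.0051250)^−240) = $435.07.
Monthly savings = $443.82 − $435.07 = $8.75.
Break-even = $400.00 / $8.75 = 45.71 → 46 months.

46 months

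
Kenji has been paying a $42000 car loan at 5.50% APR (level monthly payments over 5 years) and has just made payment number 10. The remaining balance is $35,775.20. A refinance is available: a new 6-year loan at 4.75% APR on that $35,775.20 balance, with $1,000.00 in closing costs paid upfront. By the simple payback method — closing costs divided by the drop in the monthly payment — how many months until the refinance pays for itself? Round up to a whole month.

5 months

Current payment = 42,000 × 5.5%/12 / (1 − (1+0.0045833)^−60) = $802.25.
Refinanced payment = 35,775.20 × 0.0039583 / (1 − (1+0.0039583)^−72) = $572.02.
Monthly savings = $802.25 − $572.02 = $230.23.
Break-even = $1,000.00 / $230.23 = 4.34 → 5 months.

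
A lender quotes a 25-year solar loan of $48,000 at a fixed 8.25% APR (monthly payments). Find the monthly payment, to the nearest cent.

$378.46

At 8.25% the monthly rate is 0.0068750, so the payment is 48,000 × 0.0068750 / (1 − 1.0068750^−300) = $378.46.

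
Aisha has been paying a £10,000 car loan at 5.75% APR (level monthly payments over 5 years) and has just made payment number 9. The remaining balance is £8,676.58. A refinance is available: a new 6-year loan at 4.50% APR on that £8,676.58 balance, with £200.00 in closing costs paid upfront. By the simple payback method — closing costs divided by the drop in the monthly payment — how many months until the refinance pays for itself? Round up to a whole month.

4 months

Current payment = 10,000 × 5.75%/12 / (1 − (1+0.0047917)^−60) = £192.17.
Refinanced payment = 8,676.58 × 0.0037500 / (1 − (1+0.0037500)^−72) = £137.73.
Monthly savings = £192.17 − £137.73 = £54.44.
Break-even = £200.00 / £54.44 = 3.67 → 4 months.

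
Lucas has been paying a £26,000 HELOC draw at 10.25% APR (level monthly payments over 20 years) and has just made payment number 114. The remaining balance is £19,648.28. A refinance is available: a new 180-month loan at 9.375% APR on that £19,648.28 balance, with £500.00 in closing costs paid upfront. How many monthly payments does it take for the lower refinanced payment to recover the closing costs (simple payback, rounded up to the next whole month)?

Current payment = 26,000 × 10.25%/12 / (1 − (1+0.0085417)^−240) = £255.23.
Refinanced payment = 19,648.28 × 0.0078125 / (1 − (1+0.0078125)^−180) = £203.69.
Monthly savings = £255.23 − £203.69 = £51.54.
Break-even = £500.00 / £51.54 = 9.70 → 10 months.

10 months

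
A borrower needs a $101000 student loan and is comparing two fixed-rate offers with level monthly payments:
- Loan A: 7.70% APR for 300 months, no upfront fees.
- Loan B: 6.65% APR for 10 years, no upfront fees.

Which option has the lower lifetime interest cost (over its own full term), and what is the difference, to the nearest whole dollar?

Loan A: at 7.70% the monthly rate is 0.0064167, so the payment is 101,000 × 0.0064167 / (1 − 1.0064167^−300) = $759.57.
Total interest on Loan A = 300 × $759.57 − $101,000 = $126,871.00.
Loan B: monthly rate = 6.65%/12 = 0.0055417; payment = 101,000 × 0.0055417 / (1 − (1+0.0055417)^−120) = $1,154.56.
Total interest on Loan B = 120 × $1,154.56 − $101,000 = $37,547.20.
Loan B is lower by $89,323.80.

Loan B by $89,324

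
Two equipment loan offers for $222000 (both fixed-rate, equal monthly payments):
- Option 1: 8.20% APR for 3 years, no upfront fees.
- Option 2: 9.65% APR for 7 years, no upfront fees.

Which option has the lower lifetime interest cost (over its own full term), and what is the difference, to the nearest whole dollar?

Option 1 by $55,039

Option 1: monthly rate = 8.2%/12 = 0.0068333; payment = 222,000 × 0.0068333 / (1 − (1+0.0068333)^−36) = $6,977.17.
Total interest on Option 1 = 36 × $6,977.17 − $222,000 = $29,178.12.
Option 2: at 9.65% the monthly rate is 0.0080417, so the payment is 222,000 × 0.0080417 / (1 − 1.0080417^−84) = $3,645.44.
Total interest on Option 2 = 84 × $3,645.44 − $222,000 = $84,216.96.
Option 1 is lower by $55,038.84.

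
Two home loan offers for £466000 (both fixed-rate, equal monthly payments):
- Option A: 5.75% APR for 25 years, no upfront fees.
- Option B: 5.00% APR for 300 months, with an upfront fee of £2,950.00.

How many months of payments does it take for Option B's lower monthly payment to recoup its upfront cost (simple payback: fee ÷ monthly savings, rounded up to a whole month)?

Option A: at 5.75% the monthly rate is 0.0047917, so the payment is 466,000 × 0.0047917 / (1 − 1.0047917^−300) = £2,931.64.
Option B: at 5.00% the monthly rate is 0.0041667, so the payment is 466,000 × 0.0041667 / (1 − 1.0041667^−300) = £2,724.19.
Monthly savings = £2,931.64 − £2,724.19 = £207.45.
Break-even = £2,950.00 / £207.45 = 14.22 → 15 months.

15 months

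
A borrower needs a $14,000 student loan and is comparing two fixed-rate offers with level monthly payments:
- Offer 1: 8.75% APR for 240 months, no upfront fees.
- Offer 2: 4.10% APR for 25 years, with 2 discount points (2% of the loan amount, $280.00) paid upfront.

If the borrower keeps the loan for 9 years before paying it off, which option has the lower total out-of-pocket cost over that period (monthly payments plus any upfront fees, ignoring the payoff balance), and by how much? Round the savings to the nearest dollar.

Offer 1: monthly rate = 8.75%/12 = 0.0072917; payment = 14,000 × 0.0072917 / (1 − (1+0.0072917)^−240) = $123.72.
Offer 2: at 4.10% the monthly rate is 0.0034167, so the payment is 14,000 × 0.0034167 / (1 − 1.0034167^−300) = $74.67.
Over 108 months: Offer 1 costs 108 × $123.72 = $13,361.76; Offer 2 costs 108 × $74.67 + $280.00 = $8,344.36.
Offer 2 is cheaper by $13,361.76 − $8,344.36 = $5,017.40.

Offer 2 by $5,017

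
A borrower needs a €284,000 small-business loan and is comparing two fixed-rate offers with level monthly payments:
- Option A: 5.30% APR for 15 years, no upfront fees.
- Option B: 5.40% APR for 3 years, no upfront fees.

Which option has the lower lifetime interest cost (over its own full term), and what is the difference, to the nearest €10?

Option B by €104,030

Option A: at 5.30% the monthly rate is 0.0044167, so the payment is 284,000 × 0.0044167 / (1 − 1.0044167^−180) = €2,290.49.
Total interest on Option A = 180 × €2,290.49 − €284,000 = €128,288.20.
Option B: at 5.40% the monthly rate is 0.0045000, so the payment is 284,000 × 0.0045000 / (1 − 1.0045000^−36) = €8,562.83.
Total interest on Option B = 36 × €8,562.83 − €284,000 = €24,261.88.
Option B is lower by €104,026.32.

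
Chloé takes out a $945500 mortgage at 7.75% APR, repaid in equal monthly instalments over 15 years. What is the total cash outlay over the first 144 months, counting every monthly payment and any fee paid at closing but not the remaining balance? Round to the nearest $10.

$1,281,570

At 7.75% the monthly rate is 0.0064583, so the payment is 945,500 × 0.0064583 / (1 − 1.0064583^−180) = $8,899.76.
Total outlay = 144 × $8,899.76 = $1,281,565.44.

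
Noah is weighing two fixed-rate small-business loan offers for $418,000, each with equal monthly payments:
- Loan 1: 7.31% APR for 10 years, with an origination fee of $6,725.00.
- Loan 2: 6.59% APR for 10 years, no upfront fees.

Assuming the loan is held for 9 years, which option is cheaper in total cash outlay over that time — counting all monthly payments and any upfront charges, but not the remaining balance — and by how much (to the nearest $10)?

Loan 1: monthly rate = 7.31%/12 = 0.0060917; payment = 418,000 × 0.0060917 / (1 − (1+0.0060917)^−120) = $4,920.38.
Loan 2: at 6.59% the monthly rate is 0.0054917, so the payment is 418,000 × 0.0054917 / (1 − 1.0054917^−120) = $4,765.47.
Over 108 months: Loan 1 costs 108 × $4,920.38 + $6,725.00 = $538,126.04; Loan 2 costs 108 × $4,765.47 = $514,670.76.
Loan 2 is cheaper by $538,126.04 − $514,670.76 = $23,455.28.

Loan 2 by $23,460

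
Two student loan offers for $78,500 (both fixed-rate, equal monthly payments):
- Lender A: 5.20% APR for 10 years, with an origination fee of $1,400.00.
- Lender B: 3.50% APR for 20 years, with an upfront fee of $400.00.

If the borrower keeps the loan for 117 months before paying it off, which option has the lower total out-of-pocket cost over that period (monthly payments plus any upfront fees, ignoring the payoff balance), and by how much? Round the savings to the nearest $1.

Lender A: at 5.20% the monthly rate is 0.0043333, so the payment is 78,500 × 0.0043333 / (1 − 1.0043333^−120) = $840.31.
Lender B: at 3.50% the monthly rate is 0.0029167, so the payment is 78,500 × 0.0029167 / (1 − 1.0029167^−240) = $455.27.
Over 117 months: Lender A costs 117 × $840.31 + $1,400.00 = $99,716.27; Lender B costs 117 × $455.27 + $400.00 = $53,666.59.
Lender B is cheaper by $99,716.27 − $53,666.59 = $46,049.68.

Lender B by $46,050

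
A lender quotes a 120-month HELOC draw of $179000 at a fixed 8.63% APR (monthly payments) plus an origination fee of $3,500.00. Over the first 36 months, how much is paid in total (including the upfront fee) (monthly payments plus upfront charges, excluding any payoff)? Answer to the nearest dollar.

$83,845

Monthly rate = 8.63%/12 = 0.0071917; payment = 179,000 × 0.0071917 / (1 − (1+0.0071917)^−120) = $2,231.81.
Total outlay = 36 × $2,231.81 + $3,500.00 = $83,845.16.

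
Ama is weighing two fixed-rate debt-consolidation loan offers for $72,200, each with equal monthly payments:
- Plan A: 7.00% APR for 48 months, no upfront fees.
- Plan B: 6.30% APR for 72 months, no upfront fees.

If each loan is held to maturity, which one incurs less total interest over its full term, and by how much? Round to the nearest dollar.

Plan A: monthly rate = 7%/12 = 0.0058333; payment = 72,200 × 0.0058333 / (1 − (1+0.0058333)^−48) = $1,728.92.
Total interest on Plan A = 48 × $1,728.92 − $72,200 = $10,788.16.
Plan B: at 6.30% the monthly rate is 0.0052500, so the payment is 72,200 × 0.0052500 / (1 − 1.0052500^−72) = $1,206.81.
Total interest on Plan B = 72 × $1,206.81 − $72,200 = $14,690.32.
Plan A is lower by $3,902.16.

Plan A by $3,902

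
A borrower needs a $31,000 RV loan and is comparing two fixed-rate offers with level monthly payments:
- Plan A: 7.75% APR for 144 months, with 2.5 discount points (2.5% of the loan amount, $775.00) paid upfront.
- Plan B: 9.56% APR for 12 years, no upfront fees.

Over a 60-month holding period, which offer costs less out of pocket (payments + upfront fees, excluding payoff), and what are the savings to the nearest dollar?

Plan A by $1,104

Plan A: at 7.75% the monthly rate is 0.0064583, so the payment is 31,000 × 0.0064583 / (1 − 1.0064583^−144) = $331.33.
Plan B: at 9.56% the monthly rate is 0.0079667, so the payment is 31,000 × 0.0079667 / (1 − 1.0079667^−144) = $362.64.
Over 60 months: Plan A costs 60 × $331.33 + $775.00 = $20,654.80; Plan B costs 60 × $362.64 = $21,758.40.
Plan A is cheaper by $21,758.40 − $20,654.80 = $1,103.60.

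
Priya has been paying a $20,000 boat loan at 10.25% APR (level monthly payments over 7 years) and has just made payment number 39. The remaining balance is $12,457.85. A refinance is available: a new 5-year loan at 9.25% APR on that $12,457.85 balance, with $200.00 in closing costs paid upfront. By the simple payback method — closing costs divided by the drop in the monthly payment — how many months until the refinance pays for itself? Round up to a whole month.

Current payment = 20,000 × 10.25%/12 / (1 − (1+0.0085417)^−84) = $334.61.
Refinanced payment = 12,457.85 × 0.0077083 / (1 − (1+0.0077083)^−60) = $260.12.
Monthly savings = $334.61 − $260.12 = $74.49.
Break-even = $200.00 / $74.49 = 2.68 → 3 months.

3 months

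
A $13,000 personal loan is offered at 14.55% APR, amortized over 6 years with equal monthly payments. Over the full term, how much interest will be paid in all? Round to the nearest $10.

Monthly rate = 14.55%/12 = 0.0121250; payment = 13,000 × 0.0121250 / (1 − (1+0.0121250)^−72) = $271.72.
Total paid = 72 × $271.72 = $19,563.84; interest = $19,563.84 − $13,000 = $6,563.84.

$6,560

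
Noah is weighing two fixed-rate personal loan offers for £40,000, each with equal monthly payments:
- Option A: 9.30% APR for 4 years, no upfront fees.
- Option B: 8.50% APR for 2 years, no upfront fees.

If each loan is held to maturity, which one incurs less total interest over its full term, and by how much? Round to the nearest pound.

Option B by £4,416

Option A: at 9.30% the monthly rate is 0.0077500, so the payment is 40,000 × 0.0077500 / (1 − 1.0077500^−48) = £1,001.11.
Total interest on Option A = 48 × £1,001.11 − £40,000 = £8,053.28.
Option B: at 8.50% the monthly rate is 0.0070833, so the payment is 40,000 × 0.0070833 / (1 − 1.0070833^−24) = £1,818.23.
Total interest on Option B = 24 × £1,818.23 − £40,000 = £3,637.52.
Option B is lower by £4,415.76.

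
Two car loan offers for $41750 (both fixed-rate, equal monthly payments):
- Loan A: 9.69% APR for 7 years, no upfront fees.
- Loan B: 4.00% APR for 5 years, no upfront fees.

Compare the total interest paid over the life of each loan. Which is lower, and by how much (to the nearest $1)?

Loan A: at 9.69% the monthly rate is 0.0080750, so the payment is 41,750 × 0.0080750 / (1 − 1.0080750^−84) = $686.43.
Total interest on Loan A = 84 × $686.43 − $41,750 = $15,910.12.
Loan B: monthly rate = 4%/12 = 0.0033333; payment = 41,750 × 0.0033333 / (1 − (1+0.0033333)^−60) = $768.89.
Total interest on Loan B = 60 × $768.89 − $41,750 = $4,383.40.
Loan B is lower by $11,526.72.

Loan B by $11,527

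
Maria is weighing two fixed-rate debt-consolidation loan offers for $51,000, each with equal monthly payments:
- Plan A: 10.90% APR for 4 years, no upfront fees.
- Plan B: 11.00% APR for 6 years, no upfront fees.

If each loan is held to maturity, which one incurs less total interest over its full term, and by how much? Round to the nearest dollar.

Plan A: monthly rate = 10.9%/12 = 0.0090833; payment = 51,000 × 0.0090833 / (1 − (1+0.0090833)^−48) = $1,315.65.
Total interest on Plan A = 48 × $1,315.65 − $51,000 = $12,151.20.
Plan B: monthly rate = 11%/12 = 0.0091667; payment = 51,000 × 0.0091667 / (1 − (1+0.0091667)^−72) = $970.74.
Total interest on Plan B = 72 × $970.74 − $51,000 = $18,893.28.
Plan A is lower by $6,742.08.

Plan A by $6,742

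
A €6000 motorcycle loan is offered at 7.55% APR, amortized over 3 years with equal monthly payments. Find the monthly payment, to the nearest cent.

€186.78

At 7.55% the monthly rate is 0.0062917, so the payment is 6,000 × 0.0062917 / (1 − 1.0062917^−36) = €186.78.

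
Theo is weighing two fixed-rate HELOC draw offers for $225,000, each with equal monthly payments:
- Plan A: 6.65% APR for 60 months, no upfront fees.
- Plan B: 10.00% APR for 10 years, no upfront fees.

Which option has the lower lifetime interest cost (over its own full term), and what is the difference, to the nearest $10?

Plan A: at 6.65% the monthly rate is 0.0055417, so the payment is 225,000 × 0.0055417 / (1 − 1.0055417^−60) = $4,418.21.
Total interest on Plan A = 60 × $4,418.21 − $225,000 = $40,092.60.
Plan B: at 10.00% the monthly rate is 0.0083333, so the payment is 225,000 × 0.0083333 / (1 − 1.0083333^−120) = $2,973.39.
Total interest on Plan B = 120 × $2,973.39 − $225,000 = $131,806.80.
Plan A is lower by $91,714.20.

Plan A by $91,710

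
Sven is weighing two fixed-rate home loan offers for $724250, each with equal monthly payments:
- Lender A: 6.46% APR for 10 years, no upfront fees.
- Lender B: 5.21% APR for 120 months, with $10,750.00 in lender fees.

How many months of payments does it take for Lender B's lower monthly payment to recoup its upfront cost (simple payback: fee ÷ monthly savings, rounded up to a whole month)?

Lender A: monthly rate = 6.46%/12 = 0.0053833; payment = 724,250 × 0.0053833 / (1 − (1+0.0053833)^−120) = $8,208.98.
Lender B: at 5.21% the monthly rate is 0.0043417, so the payment is 724,250 × 0.0043417 / (1 − 1.0043417^−120) = $7,756.35.
Monthly savings = $8,208.98 − $7,756.35 = $452.63.
Break-even = $10,750.00 / $452.63 = 23.75 → 24 months.

24 months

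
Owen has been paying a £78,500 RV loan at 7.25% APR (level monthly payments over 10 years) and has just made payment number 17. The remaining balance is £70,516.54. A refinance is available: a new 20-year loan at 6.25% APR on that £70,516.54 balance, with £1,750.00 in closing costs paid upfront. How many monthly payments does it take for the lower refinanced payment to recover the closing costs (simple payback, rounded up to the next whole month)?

5 months

Current payment = 78,500 × 7.25%/12 / (1 − (1+0.0060417)^−120) = £921.60.
Refinanced payment = 70,516.54 × 0.0052083 / (1 − (1+0.0052083)^−240) = £515.43.
Monthly savings = £921.60 − £515.43 = £406.17.
Break-even = £1,750.00 / £406.17 = 4.31 → 5 months.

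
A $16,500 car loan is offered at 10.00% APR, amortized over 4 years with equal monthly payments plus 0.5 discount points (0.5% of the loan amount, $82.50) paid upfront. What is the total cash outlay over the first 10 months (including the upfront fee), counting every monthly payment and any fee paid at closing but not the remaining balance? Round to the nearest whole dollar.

At 10.00% the monthly rate is 0.0083333, so the payment is 16,500 × 0.0083333 / (1 − 1.0083333^−48) = $418.48.
Total outlay = 10 × $418.48 + $82.50 = $4,267.30.

$4,267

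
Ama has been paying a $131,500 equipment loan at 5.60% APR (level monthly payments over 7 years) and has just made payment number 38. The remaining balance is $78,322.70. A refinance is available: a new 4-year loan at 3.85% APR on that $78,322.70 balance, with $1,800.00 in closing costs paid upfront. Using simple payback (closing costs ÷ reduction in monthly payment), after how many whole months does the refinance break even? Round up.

14 months

Current payment = 131,500 × 5.6%/12 / (1 − (1+0.0046667)^−84) = $1,895.91.
Refinanced payment = 78,322.70 × 0.0032083 / (1 − (1+0.0032083)^−48) = $1,763.20.
Monthly savings = $1,895.91 − $1,763.20 = $132.71.
Break-even = $1,800.00 / $132.71 = 13.56 → 14 months.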